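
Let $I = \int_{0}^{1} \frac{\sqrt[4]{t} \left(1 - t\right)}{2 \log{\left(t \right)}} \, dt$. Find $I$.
$- \log{\left(3 \right)} + \frac{\log{\left(5 \right)}}{2}$

Introduce a parameter $a$ in the exponent: let $I(a) = \int_{0}^{1} \frac{\sqrt[4]{t} - t^{a}}{2 \log{\left(t \right)}} \, dt$.

Since $\dfrac{\partial}{\partial a}\,t^{a} = t^{a} \ln t$, the $\ln t$ in the denominator cancels and
$$\frac{dI}{da} = \int_{0}^{1} - \frac{1}{2} t^{a} \, dt = - \frac{1}{2} \left[\frac{t^{a+1}}{a+1}\right]_0^1 = - \frac{1}{2 a + 2}.$$

Integrating with respect to $a$ gives $I(a) = - \frac{\log{\left(a + 1 \right)}}{2} - \log{\left(2 \right)} + \frac{\log{\left(5 \right)}}{2} + C$.

At $a = \frac{1}{4}$ the integrand is identically $0$, so $I(\frac{1}{4}) = 0$. The closed form gives $0$, hence $C = 0$.

Setting $a = \frac{5}{4}$:
$$I = - \log{\left(3 \right)} + \frac{\log{\left(5 \right)}}{2}.$$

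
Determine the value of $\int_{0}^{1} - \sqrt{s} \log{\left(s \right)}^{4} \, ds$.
$- \frac{256}{81}$

Start from the elementary integral
$$J(a) = \int_{0}^{1} - s^{a} \, ds = - \frac{1}{a + 1}.$$

Differentiating under the integral sign brings down a factor of $\ln s$:
$$\frac{dJ}{da} = \int_{0}^{1} - s^{a} \log{\left(s \right)} \, ds = \frac{1}{\left(a + 1\right)^{2}}.$$

Repeating $4$ times in total — each differentiation brings down another $\ln s$ — gives
$$\frac{d^{4}J}{da^{4}} = \int_{0}^{1} - s^{a} \log{\left(s \right)}^{4} \, ds = - \frac{24}{\left(a + 1\right)^{5}},$$
and the integrand here is exactly the target integrand, so $I = - \frac{24}{\left(a + 1\right)^{5}}$.

Setting $a = \frac{1}{2}$:
$$I = - \frac{256}{81}.$$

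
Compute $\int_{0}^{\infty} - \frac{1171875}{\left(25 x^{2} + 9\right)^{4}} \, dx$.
$- \frac{390625 \pi}{23328}$

Start from the standard arctangent integral
$$J(a) = \int_{0}^{\infty} - \frac{3}{a^{2} + x^{2}} \, dx = - \frac{3 \pi}{2 a}.$$

Differentiating under the integral sign with respect to $a$,
$$\frac{dJ}{da} = \int_{0}^{\infty} \frac{6 a}{\left(a^{2} + x^{2}\right)^{2}} \, dx = \frac{3 \pi}{2 a^{2}},$$
so $\int_{0}^{\infty} - \frac{3}{\left(a^{2} + x^{2}\right)^{2}} \, dx = - \frac{3 \pi}{4 a^{3}}$.

Repeating — each differentiation of $1/(x^2+a^2)^j$ produces $-2ja/(x^2+a^2)^{j+1}$ — and dividing through by $-2ja$ at each step yields, after $3$ differentiations in total,
$$\int_{0}^{\infty} - \frac{3}{\left(a^{2} + x^{2}\right)^{4}} \, dx = - \frac{15 \pi}{32 a^{7}}.$$

Setting $a = \frac{3}{5}$:
$$I = - \frac{390625 \pi}{23328}.$$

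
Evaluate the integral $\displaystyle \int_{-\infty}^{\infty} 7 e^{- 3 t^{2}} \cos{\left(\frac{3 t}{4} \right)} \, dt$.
$\frac{7 \sqrt{3} \sqrt{\pi}}{3 e^{\frac{3}{64}}}$

Let $b$ denote the cosine frequency and define $I(b) = \int_{-\infty}^{\infty} 7 e^{- 3 t^{2}} \cos{\left(b t \right)} \, dt$.

Differentiating under the integral sign,
$$I'(b) = \int_{-\infty}^{\infty} - 7 t e^{- 3 t^{2}} \sin{\left(b t \right)} \, dt.$$

Integrate $\int_{-\infty}^{\infty} t \sin(b t)\, e^{- 3 t^{2}}\, dt$ by parts with $u = \sin(b t)$ and $dv = t\, e^{- 3 t^{2}}\, dt$, giving $v = - \frac{e^{- 3 t^{2}}}{6}$. The boundary term vanishes and
$$\int_{-\infty}^{\infty} t \sin(b t)\, e^{- 3 t^{2}}\, dt = \frac{b}{6} \int_{-\infty}^{\infty} \cos(b t)\, e^{- 3 t^{2}}\, dt,$$
so $I'(b) = - \frac{b}{6}\, I(b)$.

This is a separable first-order ODE; solving with the initial condition $I(0) = \int_{-\infty}^{\infty} 7 e^{- 3 t^{2}}\,dt = \frac{7 \sqrt{3} \sqrt{\pi}}{3}$ gives
$$I(b) = \frac{7 \sqrt{3} \sqrt{\pi} e^{- \frac{b^{2}}{12}}}{3}.$$

Setting $b = \frac{3}{4}$:
$$I = \frac{7 \sqrt{3} \sqrt{\pi}}{3 e^{\frac{3}{64}}}.$$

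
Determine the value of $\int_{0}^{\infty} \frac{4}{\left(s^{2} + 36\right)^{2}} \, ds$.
$\frac{\pi}{216}$

Begin with the known result
$$J(a) = \int_{0}^{\infty} \frac{4}{a^{2} + s^{2}} \, ds = \frac{2 \pi}{a}.$$

Differentiating under the integral sign with respect to $a$,
$$\frac{dJ}{da} = \int_{0}^{\infty} - \frac{8 a}{\left(a^{2} + s^{2}\right)^{2}} \, ds = - \frac{2 \pi}{a^{2}},$$
so $\int_{0}^{\infty} \frac{4}{\left(a^{2} + s^{2}\right)^{2}} \, ds = \frac{\pi}{a^{3}}$.

Setting $a = 6$:
$$I = \frac{\pi}{216}.$$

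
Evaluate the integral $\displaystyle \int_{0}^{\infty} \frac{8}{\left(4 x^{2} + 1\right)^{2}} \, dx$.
$\pi$

Recall the elementary integral
$$J(a) = \int_{0}^{\infty} \frac{1}{2 \left(a^{2} + x^{2}\right)} \, dx = \frac{\pi}{4 a}.$$

Differentiating under the integral sign with respect to $a$,
$$\frac{dJ}{da} = \int_{0}^{\infty} - \frac{a}{\left(a^{2} + x^{2}\right)^{2}} \, dx = - \frac{\pi}{4 a^{2}},$$
so $\int_{0}^{\infty} \frac{1}{2 \left(a^{2} + x^{2}\right)^{2}} \, dx = \frac{\pi}{8 a^{3}}$.

Setting $a = \frac{1}{2}$:
$$I = \pi.$$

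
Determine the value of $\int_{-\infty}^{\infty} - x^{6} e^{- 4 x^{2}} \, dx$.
$- \frac{15 \sqrt{\pi}}{1024}$

Consider the simpler parametrised integral
$$J(a) = \int_{-\infty}^{\infty} - e^{- a x^{2}} \, dx = - \frac{\sqrt{\pi}}{\sqrt{a}}.$$

Differentiating under the integral sign brings down a factor of $(-x^2)$:
$$\frac{dJ}{da} = \int_{-\infty}^{\infty} x^{2} e^{- a x^{2}} \, dx = \frac{\sqrt{\pi}}{2 a^{\frac{3}{2}}}.$$

Repeating $3$ times in total — each differentiation brings down another $(-x^2)$ — gives
$$\frac{d^{3}J}{da^{3}} = \int_{-\infty}^{\infty} x^{6} e^{- a x^{2}} \, dx = \frac{15 \sqrt{\pi}}{8 a^{\frac{7}{2}}},$$
and the integrand here is $(-1)^{3}$ times the target integrand, so $I = (-1)^{3}\,\frac{d^{3}J}{da^{3}} = - \frac{15 \sqrt{\pi}}{8 a^{\frac{7}{2}}}$.

Setting $a = 4$:
$$I = - \frac{15 \sqrt{\pi}}{1024}.$$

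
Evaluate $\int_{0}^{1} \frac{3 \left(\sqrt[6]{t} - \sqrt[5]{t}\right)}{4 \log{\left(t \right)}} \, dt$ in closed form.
$\log{\left(\frac{35^{\frac{3}{4}} \sqrt{6}}{36} \right)}$

Consider the one-parameter family: let $I(a) = \int_{0}^{1} \frac{3 \left(\sqrt[6]{t} - t^{a}\right)}{4 \log{\left(t \right)}} \, dt$.

Since $\dfrac{\partial}{\partial a}\,t^{a} = t^{a} \ln t$, the $\ln t$ in the denominator cancels and
$$\frac{dI}{da} = \int_{0}^{1} - \frac{3}{4} t^{a} \, dt = - \frac{3}{4} \left[\frac{t^{a+1}}{a+1}\right]_0^1 = - \frac{3}{4 a + 4}.$$

Integrating with respect to $a$ gives $I(a) = - \frac{3 \log{\left(a + 1 \right)}}{4} - \frac{3 \log{\left(6 \right)}}{4} + \frac{3 \log{\left(7 \right)}}{4} + C$.

At $a = \frac{1}{6}$ the integrand is identically $0$, so $I(\frac{1}{6}) = 0$. The closed form gives $0$, hence $C = 0$.

Setting $a = \frac{1}{5}$:
$$I = \log{\left(\frac{35^{\frac{3}{4}} \sqrt{6}}{36} \right)}.$$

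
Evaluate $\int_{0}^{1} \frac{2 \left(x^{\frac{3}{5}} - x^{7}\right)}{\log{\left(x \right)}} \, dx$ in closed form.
$- \log{\left(25 \right)}$

Consider the one-parameter family: let $I(a) = \int_{0}^{1} \frac{2 \left(- x^{7} + x^{a}\right)}{\log{\left(x \right)}} \, dx$.

Since $\dfrac{\partial}{\partial a}\,x^{a} = x^{a} \ln x$, the $\ln x$ in the denominator cancels and
$$\frac{dI}{da} = \int_{0}^{1} 2 x^{a} \, dx = 2 \left[\frac{x^{a+1}}{a+1}\right]_0^1 = \frac{2}{a + 1}.$$

Integrating with respect to $a$ gives $I(a) = \log{\left(\frac{\left(a + 1\right)^{2}}{64} \right)} + C$.

At $a = 7$ the integrand is identically $0$, so $I(7) = 0$. The closed form gives $0$, hence $C = 0$.

Setting $a = \frac{3}{5}$:
$$I = - \log{\left(25 \right)}.$$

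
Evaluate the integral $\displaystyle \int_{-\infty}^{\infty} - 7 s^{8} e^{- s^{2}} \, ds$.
$- \frac{735 \sqrt{\pi}}{16}$

Consider the simpler parametrised integral
$$J(a) = \int_{-\infty}^{\infty} - 7 e^{- a s^{2}} \, ds = - \frac{7 \sqrt{\pi}}{\sqrt{a}}.$$

Differentiating under the integral sign brings down a factor of $(-s^2)$:
$$\frac{dJ}{da} = \int_{-\infty}^{\infty} 7 s^{2} e^{- a s^{2}} \, ds = \frac{7 \sqrt{\pi}}{2 a^{\frac{3}{2}}}.$$

Repeating $4$ times in total — each differentiation brings down another $(-s^2)$ — gives
$$\frac{d^{4}J}{da^{4}} = \int_{-\infty}^{\infty} - 7 s^{8} e^{- a s^{2}} \, ds = - \frac{735 \sqrt{\pi}}{16 a^{\frac{9}{2}}},$$
and the integrand here is exactly the target integrand, so $I = - \frac{735 \sqrt{\pi}}{16 a^{\frac{9}{2}}}$.

Setting $a = 1$:
$$I = - \frac{735 \sqrt{\pi}}{16}.$$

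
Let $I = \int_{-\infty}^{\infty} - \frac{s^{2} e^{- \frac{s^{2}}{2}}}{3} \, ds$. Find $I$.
$- \frac{\sqrt{2} \sqrt{\pi}}{3}$

Start from the elementary integral
$$J(a) = \int_{-\infty}^{\infty} - \frac{e^{- a s^{2}}}{3} \, ds = - \frac{\sqrt{\pi}}{3 \sqrt{a}}.$$

Differentiating under the integral sign brings down a factor of $(-s^2)$:
$$\frac{dJ}{da} = \int_{-\infty}^{\infty} \frac{s^{2} e^{- a s^{2}}}{3} \, ds = \frac{\sqrt{\pi}}{6 a^{\frac{3}{2}}}.$$

The integral on the left is $-I$, so $I = - \frac{\sqrt{\pi}}{6 a^{\frac{3}{2}}}$.

Setting $a = \frac{1}{2}$:
$$I = - \frac{\sqrt{2} \sqrt{\pi}}{3}.$$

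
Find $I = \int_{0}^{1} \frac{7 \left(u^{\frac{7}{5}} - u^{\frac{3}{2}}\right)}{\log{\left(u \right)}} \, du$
$- \log{\left(\frac{6103515625}{4586471424} \right)}$

Introduce a parameter $a$ in the exponent: let $I(a) = \int_{0}^{1} \frac{7 \left(u^{\frac{7}{5}} - u^{a}\right)}{\log{\left(u \right)}} \, du$.

Since $\dfrac{\partial}{\partial a}\,u^{a} = u^{a} \ln u$, the $\ln u$ in the denominator cancels and
$$\frac{dI}{da} = \int_{0}^{1} -7 u^{a} \, du = -7 \left[\frac{u^{a+1}}{a+1}\right]_0^1 = - \frac{7}{a + 1}.$$

Integrating with respect to $a$ gives $I(a) = - \log{\left(\frac{78125 \left(a + 1\right)^{7}}{35831808} \right)} + C$.

At $a = \frac{7}{5}$ the integrand is identically $0$, so $I(\frac{7}{5}) = 0$. The closed form gives $0$, hence $C = 0$.

Setting $a = \frac{3}{2}$:
$$I = - \log{\left(\frac{6103515625}{4586471424} \right)}.$$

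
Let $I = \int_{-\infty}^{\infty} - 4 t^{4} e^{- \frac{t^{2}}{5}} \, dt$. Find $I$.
$- 75 \sqrt{5} \sqrt{\pi}$

Start from the elementary integral
$$J(a) = \int_{-\infty}^{\infty} - 4 e^{- a t^{2}} \, dt = - \frac{4 \sqrt{\pi}}{\sqrt{a}}.$$

Differentiating under the integral sign brings down a factor of $(-t^2)$:
$$\frac{dJ}{da} = \int_{-\infty}^{\infty} 4 t^{2} e^{- a t^{2}} \, dt = \frac{2 \sqrt{\pi}}{a^{\frac{3}{2}}}.$$

Repeating twice in total — each differentiation brings down another $(-t^2)$ — gives
$$\frac{d^{2}J}{da^{2}} = \int_{-\infty}^{\infty} - 4 t^{4} e^{- a t^{2}} \, dt = - \frac{3 \sqrt{\pi}}{a^{\frac{5}{2}}},$$
and the integrand here is exactly the target integrand, so $I = - \frac{3 \sqrt{\pi}}{a^{\frac{5}{2}}}$.

Setting $a = \frac{1}{5}$:
$$I = - 75 \sqrt{5} \sqrt{\pi}.$$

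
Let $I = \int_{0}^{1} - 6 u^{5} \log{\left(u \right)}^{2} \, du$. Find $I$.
$- \frac{1}{18}$

Begin with the known integral
$$J(a) = \int_{0}^{1} - 6 u^{a} \, du = - \frac{6}{a + 1}.$$

Differentiating under the integral sign brings down a factor of $\ln u$:
$$\frac{dJ}{da} = \int_{0}^{1} - 6 u^{a} \log{\left(u \right)} \, du = \frac{6}{\left(a + 1\right)^{2}}.$$

Repeating twice in total — each differentiation brings down another $\ln u$ — gives
$$\frac{d^{2}J}{da^{2}} = \int_{0}^{1} - 6 u^{a} \log{\left(u \right)}^{2} \, du = - \frac{12}{\left(a + 1\right)^{3}},$$
and the integrand here is exactly the target integrand, so $I = - \frac{12}{\left(a + 1\right)^{3}}$.

Setting $a = 5$:
$$I = - \frac{1}{18}.$$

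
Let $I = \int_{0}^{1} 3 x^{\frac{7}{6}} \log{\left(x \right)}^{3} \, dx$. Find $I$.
$- \frac{23328}{28561}$

Begin with the known integral
$$J(a) = \int_{0}^{1} 3 x^{a} \, dx = \frac{3}{a + 1}.$$

Differentiating under the integral sign brings down a factor of $\ln x$:
$$\frac{dJ}{da} = \int_{0}^{1} 3 x^{a} \log{\left(x \right)} \, dx = - \frac{3}{\left(a + 1\right)^{2}}.$$

Repeating $3$ times in total — each differentiation brings down another $\ln x$ — gives
$$\frac{d^{3}J}{da^{3}} = \int_{0}^{1} 3 x^{a} \log{\left(x \right)}^{3} \, dx = - \frac{18}{\left(a + 1\right)^{4}},$$
and the integrand here is exactly the target integrand, so $I = - \frac{18}{\left(a + 1\right)^{4}}$.

Setting $a = \frac{7}{6}$:
$$I = - \frac{23328}{28561}.$$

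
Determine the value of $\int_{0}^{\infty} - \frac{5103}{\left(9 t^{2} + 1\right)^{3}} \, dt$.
$- \frac{5103 \pi}{16}$

Begin with the known result
$$J(a) = \int_{0}^{\infty} - \frac{7}{a^{2} + t^{2}} \, dt = - \frac{7 \pi}{2 a}.$$

Differentiating under the integral sign with respect to $a$,
$$\frac{dJ}{da} = \int_{0}^{\infty} \frac{14 a}{\left(a^{2} + t^{2}\right)^{2}} \, dt = \frac{7 \pi}{2 a^{2}},$$
so $\int_{0}^{\infty} - \frac{7}{\left(a^{2} + t^{2}\right)^{2}} \, dt = - \frac{7 \pi}{4 a^{3}}$.

Repeating — each differentiation of $1/(t^2+a^2)^j$ produces $-2ja/(t^2+a^2)^{j+1}$ — and dividing through by $-2ja$ at each step yields, after $2$ differentiations in total,
$$\int_{0}^{\infty} - \frac{7}{\left(a^{2} + t^{2}\right)^{3}} \, dt = - \frac{21 \pi}{16 a^{5}}.$$

Setting $a = \frac{1}{3}$:
$$I = - \frac{5103 \pi}{16}.$$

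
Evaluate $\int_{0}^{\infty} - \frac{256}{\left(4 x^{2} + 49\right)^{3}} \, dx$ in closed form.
$- \frac{24 \pi}{16807}$

Recall the elementary integral
$$J(a) = \int_{0}^{\infty} - \frac{4}{a^{2} + x^{2}} \, dx = - \frac{2 \pi}{a}.$$

Differentiating under the integral sign with respect to $a$,
$$\frac{dJ}{da} = \int_{0}^{\infty} \frac{8 a}{\left(a^{2} + x^{2}\right)^{2}} \, dx = \frac{2 \pi}{a^{2}},$$
so $\int_{0}^{\infty} - \frac{4}{\left(a^{2} + x^{2}\right)^{2}} \, dx = - \frac{\pi}{a^{3}}$.

Repeating — each differentiation of $1/(x^2+a^2)^j$ produces $-2ja/(x^2+a^2)^{j+1}$ — and dividing through by $-2ja$ at each step yields, after $2$ differentiations in total,
$$\int_{0}^{\infty} - \frac{4}{\left(a^{2} + x^{2}\right)^{3}} \, dx = - \frac{3 \pi}{4 a^{5}}.$$

Setting $a = \frac{7}{2}$:
$$I = - \frac{24 \pi}{16807}.$$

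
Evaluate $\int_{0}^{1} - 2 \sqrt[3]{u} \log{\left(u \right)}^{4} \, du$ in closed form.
$- \frac{729}{64}$

Consider the simpler parametrised integral
$$J(a) = \int_{0}^{1} - 2 u^{a} \, du = - \frac{2}{a + 1}.$$

Differentiating under the integral sign brings down a factor of $\ln u$:
$$\frac{dJ}{da} = \int_{0}^{1} - 2 u^{a} \log{\left(u \right)} \, du = \frac{2}{\left(a + 1\right)^{2}}.$$

Repeating $4$ times in total — each differentiation brings down another $\ln u$ — gives
$$\frac{d^{4}J}{da^{4}} = \int_{0}^{1} - 2 u^{a} \log{\left(u \right)}^{4} \, du = - \frac{48}{\left(a + 1\right)^{5}},$$
and the integrand here is exactly the target integrand, so $I = - \frac{48}{\left(a + 1\right)^{5}}$.

Setting $a = \frac{1}{3}$:
$$I = - \frac{729}{64}.$$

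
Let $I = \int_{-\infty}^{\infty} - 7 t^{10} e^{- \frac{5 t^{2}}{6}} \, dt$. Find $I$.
$- \frac{321489 \sqrt{30} \sqrt{\pi}}{3125}$

Start from the elementary integral
$$J(a) = \int_{-\infty}^{\infty} - 7 e^{- a t^{2}} \, dt = - \frac{7 \sqrt{\pi}}{\sqrt{a}}.$$

Differentiating under the integral sign brings down a factor of $(-t^2)$:
$$\frac{dJ}{da} = \int_{-\infty}^{\infty} 7 t^{2} e^{- a t^{2}} \, dt = \frac{7 \sqrt{\pi}}{2 a^{\frac{3}{2}}}.$$

Repeating $5$ times in total — each differentiation brings down another $(-t^2)$ — gives
$$\frac{d^{5}J}{da^{5}} = \int_{-\infty}^{\infty} 7 t^{10} e^{- a t^{2}} \, dt = \frac{6615 \sqrt{\pi}}{32 a^{\frac{11}{2}}},$$
and the integrand here is $(-1)^{5}$ times the target integrand, so $I = (-1)^{5}\,\frac{d^{5}J}{da^{5}} = - \frac{6615 \sqrt{\pi}}{32 a^{\frac{11}{2}}}$.

Setting $a = \frac{5}{6}$:
$$I = - \frac{321489 \sqrt{30} \sqrt{\pi}}{3125}.$$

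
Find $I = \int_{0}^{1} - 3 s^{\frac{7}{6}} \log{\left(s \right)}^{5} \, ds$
$\frac{16796160}{4826809}$

Start from the elementary integral
$$J(a) = \int_{0}^{1} - 3 s^{a} \, ds = - \frac{3}{a + 1}.$$

Differentiating under the integral sign brings down a factor of $\ln s$:
$$\frac{dJ}{da} = \int_{0}^{1} - 3 s^{a} \log{\left(s \right)} \, ds = \frac{3}{\left(a + 1\right)^{2}}.$$

Repeating $5$ times in total — each differentiation brings down another $\ln s$ — gives
$$\frac{d^{5}J}{da^{5}} = \int_{0}^{1} - 3 s^{a} \log{\left(s \right)}^{5} \, ds = \frac{360}{\left(a + 1\right)^{6}},$$
and the integrand here is exactly the target integrand, so $I = \frac{360}{\left(a + 1\right)^{6}}$.

Setting $a = \frac{7}{6}$:
$$I = \frac{16796160}{4826809}.$$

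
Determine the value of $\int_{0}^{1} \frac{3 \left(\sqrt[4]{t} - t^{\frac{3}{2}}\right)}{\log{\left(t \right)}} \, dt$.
$- \log{\left(8 \right)}$

Introduce a parameter $a$ in the exponent: let $I(a) = \int_{0}^{1} \frac{3 \left(\sqrt[4]{t} - t^{a}\right)}{\log{\left(t \right)}} \, dt$.

Since $\dfrac{\partial}{\partial a}\,t^{a} = t^{a} \ln t$, the $\ln t$ in the denominator cancels and
$$\frac{dI}{da} = \int_{0}^{1} -3 t^{a} \, dt = -3 \left[\frac{t^{a+1}}{a+1}\right]_0^1 = - \frac{3}{a + 1}.$$

Integrating with respect to $a$ gives $I(a) = - \log{\left(\frac{64 \left(a + 1\right)^{3}}{125} \right)} + C$.

At $a = \frac{1}{4}$ the integrand is identically $0$, so $I(\frac{1}{4}) = 0$. The closed form gives $0$, hence $C = 0$.

Setting $a = \frac{3}{2}$:
$$I = - \log{\left(8 \right)}.$$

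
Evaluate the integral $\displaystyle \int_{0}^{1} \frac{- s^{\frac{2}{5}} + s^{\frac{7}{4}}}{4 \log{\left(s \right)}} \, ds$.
$\log{\left(\frac{\sqrt{2} \sqrt[4]{55} \cdot 7^{\frac{3}{4}}}{14} \right)}$

Consider the one-parameter family: let $I(a) = \int_{0}^{1} \frac{- s^{\frac{2}{5}} + s^{a}}{4 \log{\left(s \right)}} \, ds$.

Since $\dfrac{\partial}{\partial a}\,s^{a} = s^{a} \ln s$, the $\ln s$ in the denominator cancels and
$$\frac{dI}{da} = \int_{0}^{1} \frac{1}{4} s^{a} \, ds = \frac{1}{4} \left[\frac{s^{a+1}}{a+1}\right]_0^1 = \frac{1}{4 \left(a + 1\right)}.$$

Integrating with respect to $a$ gives $I(a) = \frac{\log{\left(a + 1 \right)}}{4} - \frac{\log{\left(7 \right)}}{4} + \frac{\log{\left(5 \right)}}{4} + C$.

At $a = \frac{2}{5}$ the integrand is identically $0$, so $I(\frac{2}{5}) = 0$. The closed form gives $0$, hence $C = 0$.

Setting $a = \frac{7}{4}$:
$$I = \log{\left(\frac{\sqrt{2} \sqrt[4]{55} \cdot 7^{\frac{3}{4}}}{14} \right)}.$$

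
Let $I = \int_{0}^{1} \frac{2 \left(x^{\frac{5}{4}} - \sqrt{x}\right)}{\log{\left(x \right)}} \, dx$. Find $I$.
$- \log{\left(\frac{4}{9} \right)}$

Introduce a parameter $a$ in the exponent: let $I(a) = \int_{0}^{1} \frac{2 \left(x^{\frac{5}{4}} - x^{a}\right)}{\log{\left(x \right)}} \, dx$.

Since $\dfrac{\partial}{\partial a}\,x^{a} = x^{a} \ln x$, the $\ln x$ in the denominator cancels and
$$\frac{dI}{da} = \int_{0}^{1} -2 x^{a} \, dx = -2 \left[\frac{x^{a+1}}{a+1}\right]_0^1 = - \frac{2}{a + 1}.$$

Integrating with respect to $a$ gives $I(a) = - \log{\left(\frac{16 \left(a + 1\right)^{2}}{81} \right)} + C$.

At $a = \frac{5}{4}$ the integrand is identically $0$, so $I(\frac{5}{4}) = 0$. The closed form gives $0$, hence $C = 0$.

Setting $a = \frac{1}{2}$:
$$I = - \log{\left(\frac{4}{9} \right)}.$$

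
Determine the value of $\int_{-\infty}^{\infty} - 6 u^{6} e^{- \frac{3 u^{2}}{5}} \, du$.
$- \frac{625 \sqrt{15} \sqrt{\pi}}{36}$

Start from the elementary integral
$$J(a) = \int_{-\infty}^{\infty} - 6 e^{- a u^{2}} \, du = - \frac{6 \sqrt{\pi}}{\sqrt{a}}.$$

Differentiating under the integral sign brings down a factor of $(-u^2)$:
$$\frac{dJ}{da} = \int_{-\infty}^{\infty} 6 u^{2} e^{- a u^{2}} \, du = \frac{3 \sqrt{\pi}}{a^{\frac{3}{2}}}.$$

Repeating $3$ times in total — each differentiation brings down another $(-u^2)$ — gives
$$\frac{d^{3}J}{da^{3}} = \int_{-\infty}^{\infty} 6 u^{6} e^{- a u^{2}} \, du = \frac{45 \sqrt{\pi}}{4 a^{\frac{7}{2}}},$$
and the integrand here is $(-1)^{3}$ times the target integrand, so $I = (-1)^{3}\,\frac{d^{3}J}{da^{3}} = - \frac{45 \sqrt{\pi}}{4 a^{\frac{7}{2}}}$.

Setting $a = \frac{3}{5}$:
$$I = - \frac{625 \sqrt{15} \sqrt{\pi}}{36}.$$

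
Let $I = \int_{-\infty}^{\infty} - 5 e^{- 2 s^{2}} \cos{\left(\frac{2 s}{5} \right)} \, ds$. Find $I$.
$- \frac{5 \sqrt{2} \sqrt{\pi}}{2 e^{\frac{1}{50}}}$

Treat the cosine frequency as a parameter and define $I(b) = \int_{-\infty}^{\infty} - 5 e^{- 2 s^{2}} \cos{\left(b s \right)} \, ds$.

Differentiating under the integral sign,
$$I'(b) = \int_{-\infty}^{\infty} 5 s e^{- 2 s^{2}} \sin{\left(b s \right)} \, ds.$$

Integrate $\int_{-\infty}^{\infty} s \sin(b s)\, e^{- 2 s^{2}}\, ds$ by parts with $u = \sin(b s)$ and $dv = s\, e^{- 2 s^{2}}\, ds$, giving $v = - \frac{e^{- 2 s^{2}}}{4}$. The boundary term vanishes and
$$\int_{-\infty}^{\infty} s \sin(b s)\, e^{- 2 s^{2}}\, ds = \frac{b}{4} \int_{-\infty}^{\infty} \cos(b s)\, e^{- 2 s^{2}}\, ds,$$
so $I'(b) = - \frac{b}{4}\, I(b)$.

This is a separable first-order ODE; solving with the initial condition $I(0) = \int_{-\infty}^{\infty} - 5 e^{- 2 s^{2}}\,ds = - \frac{5 \sqrt{2} \sqrt{\pi}}{2}$ gives
$$I(b) = - \frac{5 \sqrt{2} \sqrt{\pi} e^{- \frac{b^{2}}{8}}}{2}.$$

Setting $b = \frac{2}{5}$:
$$I = - \frac{5 \sqrt{2} \sqrt{\pi}}{2 e^{\frac{1}{50}}}.$$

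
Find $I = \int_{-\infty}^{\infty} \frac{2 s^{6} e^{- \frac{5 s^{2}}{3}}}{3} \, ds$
$\frac{27 \sqrt{15} \sqrt{\pi}}{500}$

Consider the simpler parametrised integral
$$J(a) = \int_{-\infty}^{\infty} \frac{2 e^{- a s^{2}}}{3} \, ds = \frac{2 \sqrt{\pi}}{3 \sqrt{a}}.$$

Differentiating under the integral sign brings down a factor of $(-s^2)$:
$$\frac{dJ}{da} = \int_{-\infty}^{\infty} - \frac{2 s^{2} e^{- a s^{2}}}{3} \, ds = - \frac{\sqrt{\pi}}{3 a^{\frac{3}{2}}}.$$

Repeating $3$ times in total — each differentiation brings down another $(-s^2)$ — gives
$$\frac{d^{3}J}{da^{3}} = \int_{-\infty}^{\infty} - \frac{2 s^{6} e^{- a s^{2}}}{3} \, ds = - \frac{5 \sqrt{\pi}}{4 a^{\frac{7}{2}}},$$
and the integrand here is $(-1)^{3}$ times the target integrand, so $I = (-1)^{3}\,\frac{d^{3}J}{da^{3}} = \frac{5 \sqrt{\pi}}{4 a^{\frac{7}{2}}}$.

Setting $a = \frac{5}{3}$:
$$I = \frac{27 \sqrt{15} \sqrt{\pi}}{500}.$$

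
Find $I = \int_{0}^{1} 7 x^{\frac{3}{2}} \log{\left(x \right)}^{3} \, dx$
$- \frac{672}{625}$

Consider the simpler parametrised integral
$$J(a) = \int_{0}^{1} 7 x^{a} \, dx = \frac{7}{a + 1}.$$

Differentiating under the integral sign brings down a factor of $\ln x$:
$$\frac{dJ}{da} = \int_{0}^{1} 7 x^{a} \log{\left(x \right)} \, dx = - \frac{7}{\left(a + 1\right)^{2}}.$$

Repeating $3$ times in total — each differentiation brings down another $\ln x$ — gives
$$\frac{d^{3}J}{da^{3}} = \int_{0}^{1} 7 x^{a} \log{\left(x \right)}^{3} \, dx = - \frac{42}{\left(a + 1\right)^{4}},$$
and the integrand here is exactly the target integrand, so $I = - \frac{42}{\left(a + 1\right)^{4}}$.

Setting $a = \frac{3}{2}$:
$$I = - \frac{672}{625}.$$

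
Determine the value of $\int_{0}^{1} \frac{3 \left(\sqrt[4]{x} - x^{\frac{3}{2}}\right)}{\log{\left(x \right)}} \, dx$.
$- \log{\left(8 \right)}$

Consider the one-parameter family: let $I(a) = \int_{0}^{1} \frac{3 \left(- x^{\frac{3}{2}} + x^{a}\right)}{\log{\left(x \right)}} \, dx$.

Since $\dfrac{\partial}{\partial a}\,x^{a} = x^{a} \ln x$, the $\ln x$ in the denominator cancels and
$$\frac{dI}{da} = \int_{0}^{1} 3 x^{a} \, dx = 3 \left[\frac{x^{a+1}}{a+1}\right]_0^1 = \frac{3}{a + 1}.$$

Integrating with respect to $a$ gives $I(a) = \log{\left(\frac{8 \left(a + 1\right)^{3}}{125} \right)} + C$.

At $a = \frac{3}{2}$ the integrand is identically $0$, so $I(\frac{3}{2}) = 0$. The closed form gives $0$, hence $C = 0$.

Setting $a = \frac{1}{4}$:
$$I = - \log{\left(8 \right)}.$$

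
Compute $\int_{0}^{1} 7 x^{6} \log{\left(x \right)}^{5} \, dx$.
$- \frac{120}{16807}$

Start from the elementary integral
$$J(a) = \int_{0}^{1} 7 x^{a} \, dx = \frac{7}{a + 1}.$$

Differentiating under the integral sign brings down a factor of $\ln x$:
$$\frac{dJ}{da} = \int_{0}^{1} 7 x^{a} \log{\left(x \right)} \, dx = - \frac{7}{\left(a + 1\right)^{2}}.$$

Repeating $5$ times in total — each differentiation brings down another $\ln x$ — gives
$$\frac{d^{5}J}{da^{5}} = \int_{0}^{1} 7 x^{a} \log{\left(x \right)}^{5} \, dx = - \frac{840}{\left(a + 1\right)^{6}},$$
and the integrand here is exactly the target integrand, so $I = - \frac{840}{\left(a + 1\right)^{6}}$.

Setting $a = 6$:
$$I = - \frac{120}{16807}.$$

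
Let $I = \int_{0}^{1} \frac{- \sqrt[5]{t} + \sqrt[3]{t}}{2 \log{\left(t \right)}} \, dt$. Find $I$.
$- \log{\left(3 \right)} + \frac{\log{\left(10 \right)}}{2}$

Consider the one-parameter family: let $I(a) = \int_{0}^{1} \frac{- \sqrt[5]{t} + t^{a}}{2 \log{\left(t \right)}} \, dt$.

Since $\dfrac{\partial}{\partial a}\,t^{a} = t^{a} \ln t$, the $\ln t$ in the denominator cancels and
$$\frac{dI}{da} = \int_{0}^{1} \frac{1}{2} t^{a} \, dt = \frac{1}{2} \left[\frac{t^{a+1}}{a+1}\right]_0^1 = \frac{1}{2 \left(a + 1\right)}.$$

Integrating with respect to $a$ gives $I(a) = \log{\left(\frac{\sqrt{30} \sqrt{a + 1}}{6} \right)} + C$.

At $a = \frac{1}{5}$ the integrand is identically $0$, so $I(\frac{1}{5}) = 0$. The closed form gives $0$, hence $C = 0$.

Setting $a = \frac{1}{3}$:
$$I = - \log{\left(3 \right)} + \frac{\log{\left(10 \right)}}{2}.$$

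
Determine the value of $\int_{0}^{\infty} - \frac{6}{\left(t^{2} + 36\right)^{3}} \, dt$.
$- \frac{\pi}{6912}$

Start from the standard arctangent integral
$$J(a) = \int_{0}^{\infty} - \frac{6}{a^{2} + t^{2}} \, dt = - \frac{3 \pi}{a}.$$

Differentiating under the integral sign with respect to $a$,
$$\frac{dJ}{da} = \int_{0}^{\infty} \frac{12 a}{\left(a^{2} + t^{2}\right)^{2}} \, dt = \frac{3 \pi}{a^{2}},$$
so $\int_{0}^{\infty} - \frac{6}{\left(a^{2} + t^{2}\right)^{2}} \, dt = - \frac{3 \pi}{2 a^{3}}$.

Repeating — each differentiation of $1/(t^2+a^2)^j$ produces $-2ja/(t^2+a^2)^{j+1}$ — and dividing through by $-2ja$ at each step yields, after $2$ differentiations in total,
$$\int_{0}^{\infty} - \frac{6}{\left(a^{2} + t^{2}\right)^{3}} \, dt = - \frac{9 \pi}{8 a^{5}}.$$

Setting $a = 6$:
$$I = - \frac{\pi}{6912}.$$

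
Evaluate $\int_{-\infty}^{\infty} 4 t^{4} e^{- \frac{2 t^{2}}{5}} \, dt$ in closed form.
$\frac{75 \sqrt{10} \sqrt{\pi}}{8}$

Consider the simpler parametrised integral
$$J(a) = \int_{-\infty}^{\infty} 4 e^{- a t^{2}} \, dt = \frac{4 \sqrt{\pi}}{\sqrt{a}}.$$

Differentiating under the integral sign brings down a factor of $(-t^2)$:
$$\frac{dJ}{da} = \int_{-\infty}^{\infty} - 4 t^{2} e^{- a t^{2}} \, dt = - \frac{2 \sqrt{\pi}}{a^{\frac{3}{2}}}.$$

Repeating twice in total — each differentiation brings down another $(-t^2)$ — gives
$$\frac{d^{2}J}{da^{2}} = \int_{-\infty}^{\infty} 4 t^{4} e^{- a t^{2}} \, dt = \frac{3 \sqrt{\pi}}{a^{\frac{5}{2}}},$$
and the integrand here is exactly the target integrand, so $I = \frac{3 \sqrt{\pi}}{a^{\frac{5}{2}}}$.

Setting $a = \frac{2}{5}$:
$$I = \frac{75 \sqrt{10} \sqrt{\pi}}{8}.$$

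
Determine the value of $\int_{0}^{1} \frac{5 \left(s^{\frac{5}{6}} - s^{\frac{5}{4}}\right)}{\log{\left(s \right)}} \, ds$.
$- \log{\left(\frac{14348907}{5153632} \right)}$

Consider the one-parameter family: let $I(a) = \int_{0}^{1} \frac{5 \left(s^{\frac{5}{6}} - s^{a}\right)}{\log{\left(s \right)}} \, ds$.

Since $\dfrac{\partial}{\partial a}\,s^{a} = s^{a} \ln s$, the $\ln s$ in the denominator cancels and
$$\frac{dI}{da} = \int_{0}^{1} -5 s^{a} \, ds = -5 \left[\frac{s^{a+1}}{a+1}\right]_0^1 = - \frac{5}{a + 1}.$$

Integrating with respect to $a$ gives $I(a) = - \log{\left(\frac{7776 \left(a + 1\right)^{5}}{161051} \right)} + C$.

At $a = \frac{5}{6}$ the integrand is identically $0$, so $I(\frac{5}{6}) = 0$. The closed form gives $0$, hence $C = 0$.

Setting $a = \frac{5}{4}$:
$$I = - \log{\left(\frac{14348907}{5153632} \right)}.$$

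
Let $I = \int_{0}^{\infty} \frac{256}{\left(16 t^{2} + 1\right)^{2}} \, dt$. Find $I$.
$16 \pi$

Recall the elementary integral
$$J(a) = \int_{0}^{\infty} \frac{1}{a^{2} + t^{2}} \, dt = \frac{\pi}{2 a}.$$

Differentiating under the integral sign with respect to $a$,
$$\frac{dJ}{da} = \int_{0}^{\infty} - \frac{2 a}{\left(a^{2} + t^{2}\right)^{2}} \, dt = - \frac{\pi}{2 a^{2}},$$
so $\int_{0}^{\infty} \frac{1}{\left(a^{2} + t^{2}\right)^{2}} \, dt = \frac{\pi}{4 a^{3}}$.

Setting $a = \frac{1}{4}$:
$$I = 16 \pi.$$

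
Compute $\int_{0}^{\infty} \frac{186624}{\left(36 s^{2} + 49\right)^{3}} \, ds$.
$\frac{5832 \pi}{16807}$

Begin with the known result
$$J(a) = \int_{0}^{\infty} \frac{4}{a^{2} + s^{2}} \, ds = \frac{2 \pi}{a}.$$

Differentiating under the integral sign with respect to $a$,
$$\frac{dJ}{da} = \int_{0}^{\infty} - \frac{8 a}{\left(a^{2} + s^{2}\right)^{2}} \, ds = - \frac{2 \pi}{a^{2}},$$
so $\int_{0}^{\infty} \frac{4}{\left(a^{2} + s^{2}\right)^{2}} \, ds = \frac{\pi}{a^{3}}$.

Repeating — each differentiation of $1/(s^2+a^2)^j$ produces $-2ja/(s^2+a^2)^{j+1}$ — and dividing through by $-2ja$ at each step yields, after $2$ differentiations in total,
$$\int_{0}^{\infty} \frac{4}{\left(a^{2} + s^{2}\right)^{3}} \, ds = \frac{3 \pi}{4 a^{5}}.$$

Setting $a = \frac{7}{6}$:
$$I = \frac{5832 \pi}{16807}.$$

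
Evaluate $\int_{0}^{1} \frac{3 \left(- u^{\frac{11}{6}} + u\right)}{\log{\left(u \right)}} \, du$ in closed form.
$\log{\left(\frac{1728}{4913} \right)}$

Consider the one-parameter family: let $I(a) = \int_{0}^{1} \frac{3 \left(- u^{\frac{11}{6}} + u^{a}\right)}{\log{\left(u \right)}} \, du$.

Since $\dfrac{\partial}{\partial a}\,u^{a} = u^{a} \ln u$, the $\ln u$ in the denominator cancels and
$$\frac{dI}{da} = \int_{0}^{1} 3 u^{a} \, du = 3 \left[\frac{u^{a+1}}{a+1}\right]_0^1 = \frac{3}{a + 1}.$$

Integrating with respect to $a$ gives $I(a) = \log{\left(\frac{216 \left(a + 1\right)^{3}}{4913} \right)} + C$.

At $a = \frac{11}{6}$ the integrand is identically $0$, so $I(\frac{11}{6}) = 0$. The closed form gives $0$, hence $C = 0$.

Setting $a = 1$:
$$I = \log{\left(\frac{1728}{4913} \right)}.$$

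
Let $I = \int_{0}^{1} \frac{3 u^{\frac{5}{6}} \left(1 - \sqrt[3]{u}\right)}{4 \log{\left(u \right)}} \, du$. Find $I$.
$- \frac{3 \log{\left(13 \right)}}{4} + \frac{3 \log{\left(11 \right)}}{4}$

Replace the exponent $\frac{7}{6}$ by a parameter $a$: let $I(a) = \int_{0}^{1} \frac{3 \left(u^{\frac{5}{6}} - u^{a}\right)}{4 \log{\left(u \right)}} \, du$.

Since $\dfrac{\partial}{\partial a}\,u^{a} = u^{a} \ln u$, the $\ln u$ in the denominator cancels and
$$\frac{dI}{da} = \int_{0}^{1} - \frac{3}{4} u^{a} \, du = - \frac{3}{4} \left[\frac{u^{a+1}}{a+1}\right]_0^1 = - \frac{3}{4 a + 4}.$$

Integrating with respect to $a$ gives $I(a) = - \frac{3 \log{\left(a + 1 \right)}}{4} - \frac{3 \log{\left(6 \right)}}{4} + \frac{3 \log{\left(11 \right)}}{4} + C$.

At $a = \frac{5}{6}$ the integrand is identically $0$, so $I(\frac{5}{6}) = 0$. The closed form gives $0$, hence $C = 0$.

Setting $a = \frac{7}{6}$:
$$I = - \frac{3 \log{\left(13 \right)}}{4} + \frac{3 \log{\left(11 \right)}}{4}.$$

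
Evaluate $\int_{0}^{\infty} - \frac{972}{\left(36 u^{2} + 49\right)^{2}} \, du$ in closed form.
$- \frac{81 \pi}{686}$

Recall the elementary integral
$$J(a) = \int_{0}^{\infty} - \frac{3}{4 \left(a^{2} + u^{2}\right)} \, du = - \frac{3 \pi}{8 a}.$$

Differentiating under the integral sign with respect to $a$,
$$\frac{dJ}{da} = \int_{0}^{\infty} \frac{3 a}{2 \left(a^{2} + u^{2}\right)^{2}} \, du = \frac{3 \pi}{8 a^{2}},$$
so $\int_{0}^{\infty} - \frac{3}{4 \left(a^{2} + u^{2}\right)^{2}} \, du = - \frac{3 \pi}{16 a^{3}}$.

Setting $a = \frac{7}{6}$:
$$I = - \frac{81 \pi}{686}.$$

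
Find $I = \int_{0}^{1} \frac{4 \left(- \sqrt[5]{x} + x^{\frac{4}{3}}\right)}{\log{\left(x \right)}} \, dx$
$- \log{\left(\frac{104976}{1500625} \right)}$

Replace the exponent $\frac{1}{5}$ by a parameter $a$: let $I(a) = \int_{0}^{1} \frac{4 \left(x^{\frac{4}{3}} - x^{a}\right)}{\log{\left(x \right)}} \, dx$.

Since $\dfrac{\partial}{\partial a}\,x^{a} = x^{a} \ln x$, the $\ln x$ in the denominator cancels and
$$\frac{dI}{da} = \int_{0}^{1} -4 x^{a} \, dx = -4 \left[\frac{x^{a+1}}{a+1}\right]_0^1 = - \frac{4}{a + 1}.$$

Integrating with respect to $a$ gives $I(a) = - \log{\left(\frac{81 \left(a + 1\right)^{4}}{2401} \right)} + C$.

At $a = \frac{4}{3}$ the integrand is identically $0$, so $I(\frac{4}{3}) = 0$. The closed form gives $0$, hence $C = 0$.

Setting $a = \frac{1}{5}$:
$$I = - \log{\left(\frac{104976}{1500625} \right)}.$$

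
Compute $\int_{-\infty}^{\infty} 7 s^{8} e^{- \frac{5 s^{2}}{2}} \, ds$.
$\frac{147 \sqrt{10} \sqrt{\pi}}{625}$

Start from the elementary integral
$$J(a) = \int_{-\infty}^{\infty} 7 e^{- a s^{2}} \, ds = \frac{7 \sqrt{\pi}}{\sqrt{a}}.$$

Differentiating under the integral sign brings down a factor of $(-s^2)$:
$$\frac{dJ}{da} = \int_{-\infty}^{\infty} - 7 s^{2} e^{- a s^{2}} \, ds = - \frac{7 \sqrt{\pi}}{2 a^{\frac{3}{2}}}.$$

Repeating $4$ times in total — each differentiation brings down another $(-s^2)$ — gives
$$\frac{d^{4}J}{da^{4}} = \int_{-\infty}^{\infty} 7 s^{8} e^{- a s^{2}} \, ds = \frac{735 \sqrt{\pi}}{16 a^{\frac{9}{2}}},$$
and the integrand here is exactly the target integrand, so $I = \frac{735 \sqrt{\pi}}{16 a^{\frac{9}{2}}}$.

Setting $a = \frac{5}{2}$:
$$I = \frac{147 \sqrt{10} \sqrt{\pi}}{625}.$$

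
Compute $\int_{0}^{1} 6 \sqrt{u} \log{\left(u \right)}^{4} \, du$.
$\frac{512}{27}$

Consider the simpler parametrised integral
$$J(a) = \int_{0}^{1} 6 u^{a} \, du = \frac{6}{a + 1}.$$

Differentiating under the integral sign brings down a factor of $\ln u$:
$$\frac{dJ}{da} = \int_{0}^{1} 6 u^{a} \log{\left(u \right)} \, du = - \frac{6}{\left(a + 1\right)^{2}}.$$

Repeating $4$ times in total — each differentiation brings down another $\ln u$ — gives
$$\frac{d^{4}J}{da^{4}} = \int_{0}^{1} 6 u^{a} \log{\left(u \right)}^{4} \, du = \frac{144}{\left(a + 1\right)^{5}},$$
and the integrand here is exactly the target integrand, so $I = \frac{144}{\left(a + 1\right)^{5}}$.

Setting $a = \frac{1}{2}$:
$$I = \frac{512}{27}.$$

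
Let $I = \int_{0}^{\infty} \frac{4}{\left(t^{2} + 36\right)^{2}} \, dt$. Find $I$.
$\frac{\pi}{216}$

Recall the elementary integral
$$J(a) = \int_{0}^{\infty} \frac{4}{a^{2} + t^{2}} \, dt = \frac{2 \pi}{a}.$$

Differentiating under the integral sign with respect to $a$,
$$\frac{dJ}{da} = \int_{0}^{\infty} - \frac{8 a}{\left(a^{2} + t^{2}\right)^{2}} \, dt = - \frac{2 \pi}{a^{2}},$$
so $\int_{0}^{\infty} \frac{4}{\left(a^{2} + t^{2}\right)^{2}} \, dt = \frac{\pi}{a^{3}}$.

Setting $a = 6$:
$$I = \frac{\pi}{216}.$$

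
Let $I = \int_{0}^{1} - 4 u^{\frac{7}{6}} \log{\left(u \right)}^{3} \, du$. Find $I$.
$\frac{31104}{28561}$

Start from the elementary integral
$$J(a) = \int_{0}^{1} - 4 u^{a} \, du = - \frac{4}{a + 1}.$$

Differentiating under the integral sign brings down a factor of $\ln u$:
$$\frac{dJ}{da} = \int_{0}^{1} - 4 u^{a} \log{\left(u \right)} \, du = \frac{4}{\left(a + 1\right)^{2}}.$$

Repeating $3$ times in total — each differentiation brings down another $\ln u$ — gives
$$\frac{d^{3}J}{da^{3}} = \int_{0}^{1} - 4 u^{a} \log{\left(u \right)}^{3} \, du = \frac{24}{\left(a + 1\right)^{4}},$$
and the integrand here is exactly the target integrand, so $I = \frac{24}{\left(a + 1\right)^{4}}$.

Setting $a = \frac{7}{6}$:
$$I = \frac{31104}{28561}.$$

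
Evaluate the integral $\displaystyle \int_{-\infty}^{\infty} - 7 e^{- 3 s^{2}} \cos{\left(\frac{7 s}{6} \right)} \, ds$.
$- \frac{7 \sqrt{3} \sqrt{\pi}}{3 e^{\frac{49}{432}}}$

Let $b$ denote the cosine frequency and define $I(b) = \int_{-\infty}^{\infty} - 7 e^{- 3 s^{2}} \cos{\left(b s \right)} \, ds$.

Differentiating under the integral sign,
$$I'(b) = \int_{-\infty}^{\infty} 7 s e^{- 3 s^{2}} \sin{\left(b s \right)} \, ds.$$

Integrate $\int_{-\infty}^{\infty} s \sin(b s)\, e^{- 3 s^{2}}\, ds$ by parts with $u = \sin(b s)$ and $dv = s\, e^{- 3 s^{2}}\, ds$, giving $v = - \frac{e^{- 3 s^{2}}}{6}$. The boundary term vanishes and
$$\int_{-\infty}^{\infty} s \sin(b s)\, e^{- 3 s^{2}}\, ds = \frac{b}{6} \int_{-\infty}^{\infty} \cos(b s)\, e^{- 3 s^{2}}\, ds,$$
so $I'(b) = - \frac{b}{6}\, I(b)$.

This is a separable first-order ODE; solving with the initial condition $I(0) = \int_{-\infty}^{\infty} - 7 e^{- 3 s^{2}}\,ds = - \frac{7 \sqrt{3} \sqrt{\pi}}{3}$ gives
$$I(b) = - \frac{7 \sqrt{3} \sqrt{\pi} e^{- \frac{b^{2}}{12}}}{3}.$$

Setting $b = \frac{7}{6}$:
$$I = - \frac{7 \sqrt{3} \sqrt{\pi}}{3 e^{\frac{49}{432}}}.$$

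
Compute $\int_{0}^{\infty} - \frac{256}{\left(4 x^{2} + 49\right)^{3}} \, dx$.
$- \frac{24 \pi}{16807}$

Begin with the known result
$$J(a) = \int_{0}^{\infty} - \frac{4}{a^{2} + x^{2}} \, dx = - \frac{2 \pi}{a}.$$

Differentiating under the integral sign with respect to $a$,
$$\frac{dJ}{da} = \int_{0}^{\infty} \frac{8 a}{\left(a^{2} + x^{2}\right)^{2}} \, dx = \frac{2 \pi}{a^{2}},$$
so $\int_{0}^{\infty} - \frac{4}{\left(a^{2} + x^{2}\right)^{2}} \, dx = - \frac{\pi}{a^{3}}$.

Repeating — each differentiation of $1/(x^2+a^2)^j$ produces $-2ja/(x^2+a^2)^{j+1}$ — and dividing through by $-2ja$ at each step yields, after $2$ differentiations in total,
$$\int_{0}^{\infty} - \frac{4}{\left(a^{2} + x^{2}\right)^{3}} \, dx = - \frac{3 \pi}{4 a^{5}}.$$

Setting $a = \frac{7}{2}$:
$$I = - \frac{24 \pi}{16807}.$$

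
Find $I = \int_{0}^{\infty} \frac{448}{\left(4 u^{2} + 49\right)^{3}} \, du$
$\frac{6 \pi}{2401}$

Start from the standard arctangent integral
$$J(a) = \int_{0}^{\infty} \frac{7}{a^{2} + u^{2}} \, du = \frac{7 \pi}{2 a}.$$

Differentiating under the integral sign with respect to $a$,
$$\frac{dJ}{da} = \int_{0}^{\infty} - \frac{14 a}{\left(a^{2} + u^{2}\right)^{2}} \, du = - \frac{7 \pi}{2 a^{2}},$$
so $\int_{0}^{\infty} \frac{7}{\left(a^{2} + u^{2}\right)^{2}} \, du = \frac{7 \pi}{4 a^{3}}$.

Repeating — each differentiation of $1/(u^2+a^2)^j$ produces $-2ja/(u^2+a^2)^{j+1}$ — and dividing through by $-2ja$ at each step yields, after $2$ differentiations in total,
$$\int_{0}^{\infty} \frac{7}{\left(a^{2} + u^{2}\right)^{3}} \, du = \frac{21 \pi}{16 a^{5}}.$$

Setting $a = \frac{7}{2}$:
$$I = \frac{6 \pi}{2401}.$$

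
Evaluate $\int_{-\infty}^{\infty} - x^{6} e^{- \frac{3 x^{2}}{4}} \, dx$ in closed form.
$- \frac{80 \sqrt{3} \sqrt{\pi}}{27}$

Consider the simpler parametrised integral
$$J(a) = \int_{-\infty}^{\infty} - e^{- a x^{2}} \, dx = - \frac{\sqrt{\pi}}{\sqrt{a}}.$$

Differentiating under the integral sign brings down a factor of $(-x^2)$:
$$\frac{dJ}{da} = \int_{-\infty}^{\infty} x^{2} e^{- a x^{2}} \, dx = \frac{\sqrt{\pi}}{2 a^{\frac{3}{2}}}.$$

Repeating $3$ times in total — each differentiation brings down another $(-x^2)$ — gives
$$\frac{d^{3}J}{da^{3}} = \int_{-\infty}^{\infty} x^{6} e^{- a x^{2}} \, dx = \frac{15 \sqrt{\pi}}{8 a^{\frac{7}{2}}},$$
and the integrand here is $(-1)^{3}$ times the target integrand, so $I = (-1)^{3}\,\frac{d^{3}J}{da^{3}} = - \frac{15 \sqrt{\pi}}{8 a^{\frac{7}{2}}}$.

Setting $a = \frac{3}{4}$:
$$I = - \frac{80 \sqrt{3} \sqrt{\pi}}{27}.$$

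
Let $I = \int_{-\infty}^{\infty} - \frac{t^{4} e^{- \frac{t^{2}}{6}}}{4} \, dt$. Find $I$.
$- \frac{27 \sqrt{6} \sqrt{\pi}}{4}$

Consider the simpler parametrised integral
$$J(a) = \int_{-\infty}^{\infty} - \frac{e^{- a t^{2}}}{4} \, dt = - \frac{\sqrt{\pi}}{4 \sqrt{a}}.$$

Differentiating under the integral sign brings down a factor of $(-t^2)$:
$$\frac{dJ}{da} = \int_{-\infty}^{\infty} \frac{t^{2} e^{- a t^{2}}}{4} \, dt = \frac{\sqrt{\pi}}{8 a^{\frac{3}{2}}}.$$

Repeating twice in total — each differentiation brings down another $(-t^2)$ — gives
$$\frac{d^{2}J}{da^{2}} = \int_{-\infty}^{\infty} - \frac{t^{4} e^{- a t^{2}}}{4} \, dt = - \frac{3 \sqrt{\pi}}{16 a^{\frac{5}{2}}},$$
and the integrand here is exactly the target integrand, so $I = - \frac{3 \sqrt{\pi}}{16 a^{\frac{5}{2}}}$.

Setting $a = \frac{1}{6}$:
$$I = - \frac{27 \sqrt{6} \sqrt{\pi}}{4}.$$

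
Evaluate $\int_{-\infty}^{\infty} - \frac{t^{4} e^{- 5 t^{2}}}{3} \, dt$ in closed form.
$- \frac{\sqrt{5} \sqrt{\pi}}{500}$

Begin with the known integral
$$J(a) = \int_{-\infty}^{\infty} - \frac{e^{- a t^{2}}}{3} \, dt = - \frac{\sqrt{\pi}}{3 \sqrt{a}}.$$

Differentiating under the integral sign brings down a factor of $(-t^2)$:
$$\frac{dJ}{da} = \int_{-\infty}^{\infty} \frac{t^{2} e^{- a t^{2}}}{3} \, dt = \frac{\sqrt{\pi}}{6 a^{\frac{3}{2}}}.$$

Repeating twice in total — each differentiation brings down another $(-t^2)$ — gives
$$\frac{d^{2}J}{da^{2}} = \int_{-\infty}^{\infty} - \frac{t^{4} e^{- a t^{2}}}{3} \, dt = - \frac{\sqrt{\pi}}{4 a^{\frac{5}{2}}},$$
and the integrand here is exactly the target integrand, so $I = - \frac{\sqrt{\pi}}{4 a^{\frac{5}{2}}}$.

Setting $a = 5$:
$$I = - \frac{\sqrt{5} \sqrt{\pi}}{500}.$$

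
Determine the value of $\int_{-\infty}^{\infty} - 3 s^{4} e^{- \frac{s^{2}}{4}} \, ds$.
$- 72 \sqrt{\pi}$

Begin with the known integral
$$J(a) = \int_{-\infty}^{\infty} - 3 e^{- a s^{2}} \, ds = - \frac{3 \sqrt{\pi}}{\sqrt{a}}.$$

Differentiating under the integral sign brings down a factor of $(-s^2)$:
$$\frac{dJ}{da} = \int_{-\infty}^{\infty} 3 s^{2} e^{- a s^{2}} \, ds = \frac{3 \sqrt{\pi}}{2 a^{\frac{3}{2}}}.$$

Repeating twice in total — each differentiation brings down another $(-s^2)$ — gives
$$\frac{d^{2}J}{da^{2}} = \int_{-\infty}^{\infty} - 3 s^{4} e^{- a s^{2}} \, ds = - \frac{9 \sqrt{\pi}}{4 a^{\frac{5}{2}}},$$
and the integrand here is exactly the target integrand, so $I = - \frac{9 \sqrt{\pi}}{4 a^{\frac{5}{2}}}$.

Setting $a = \frac{1}{4}$:
$$I = - 72 \sqrt{\pi}.$$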